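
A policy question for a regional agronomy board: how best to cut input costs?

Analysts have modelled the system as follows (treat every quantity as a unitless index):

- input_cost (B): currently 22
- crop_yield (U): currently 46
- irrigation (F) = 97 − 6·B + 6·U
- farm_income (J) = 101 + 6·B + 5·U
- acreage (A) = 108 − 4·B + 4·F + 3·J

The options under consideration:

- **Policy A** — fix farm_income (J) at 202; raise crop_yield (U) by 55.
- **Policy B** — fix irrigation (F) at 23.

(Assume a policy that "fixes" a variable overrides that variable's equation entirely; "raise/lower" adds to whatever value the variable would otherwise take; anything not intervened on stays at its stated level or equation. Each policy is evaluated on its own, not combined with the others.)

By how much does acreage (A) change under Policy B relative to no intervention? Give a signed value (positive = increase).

Baseline:
  B = 22
  U = 46
  F = 97 − 6·22 + 6·46 = 241
  J = 101 + 6·22 + 5·46 = 463
  A = 108 − 4·22 + 4·241 + 3·463 = 2373
Policy B (F := 23):
  B = 22
  U = 46
  F = 23
  J = 101 + 6·22 + 5·46 = 463
  A = 108 − 4·22 + 4·23 + 3·463 = 1501
Change in A: 1501 − 2373 = -872

-872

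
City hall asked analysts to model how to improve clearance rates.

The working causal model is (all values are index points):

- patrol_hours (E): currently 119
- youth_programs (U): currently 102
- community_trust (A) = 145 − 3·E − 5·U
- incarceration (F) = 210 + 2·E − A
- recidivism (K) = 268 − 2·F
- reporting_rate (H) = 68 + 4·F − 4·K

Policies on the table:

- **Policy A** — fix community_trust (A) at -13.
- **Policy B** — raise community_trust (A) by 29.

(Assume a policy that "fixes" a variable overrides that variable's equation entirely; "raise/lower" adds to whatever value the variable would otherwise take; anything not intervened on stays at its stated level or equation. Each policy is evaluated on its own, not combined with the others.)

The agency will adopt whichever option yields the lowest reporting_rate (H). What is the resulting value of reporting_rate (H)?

4528

Policy A (A := -13):
  E = 119
  U = 102
  A = -13
  F = 210 + 2·119 − (-13) = 461
  K = 268 − 2·461 = -654
  H = 68 + 4·461 − 4·(-654) = 4528
Policy B (A + 29):
  E = 119
  U = 102
  A = 145 − 3·119 − 5·102 (+29 from intervention) = -693
  F = 210 + 2·119 − (-693) = 1141
  K = 268 − 2·1141 = -2014
  H = 68 + 4·1141 − 4·(-2014) = 12688
Comparing — Policy A: H=4528, Policy B: H=12688. Lowest is 4528 (Policy A).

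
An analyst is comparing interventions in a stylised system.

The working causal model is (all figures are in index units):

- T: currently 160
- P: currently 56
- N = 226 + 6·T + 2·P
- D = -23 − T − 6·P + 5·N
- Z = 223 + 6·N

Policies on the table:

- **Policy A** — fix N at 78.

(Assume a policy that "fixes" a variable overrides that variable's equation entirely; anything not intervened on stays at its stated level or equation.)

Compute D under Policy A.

-129

Policy A (N := 78):
  T = 160
  P = 56
  N = 78
  D = -23 − 160 − 6·56 + 5·78 = -129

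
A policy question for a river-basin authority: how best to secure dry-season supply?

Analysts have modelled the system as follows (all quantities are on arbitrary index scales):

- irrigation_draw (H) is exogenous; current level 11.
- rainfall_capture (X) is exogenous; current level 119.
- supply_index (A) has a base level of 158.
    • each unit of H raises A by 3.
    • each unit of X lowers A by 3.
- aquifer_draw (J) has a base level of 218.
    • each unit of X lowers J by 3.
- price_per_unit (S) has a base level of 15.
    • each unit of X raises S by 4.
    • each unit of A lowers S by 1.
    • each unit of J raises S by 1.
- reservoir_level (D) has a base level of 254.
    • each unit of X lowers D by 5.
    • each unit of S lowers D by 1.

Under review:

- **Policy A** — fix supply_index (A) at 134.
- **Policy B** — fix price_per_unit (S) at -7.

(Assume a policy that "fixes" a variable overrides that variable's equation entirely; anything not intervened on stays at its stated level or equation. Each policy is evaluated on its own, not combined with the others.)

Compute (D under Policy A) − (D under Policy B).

-225

Policy A (A := 134):
  H = 11
  X = 119
  A = 134
  J = 218 − 3·119 = -139
  S = 15 + 4·119 − 134 + (-139) = 218
  D = 254 − 5·119 − 218 = -559
Policy B (S := -7):
  H = 11
  X = 119
  A = 158 + 3·11 − 3·119 = -166
  J = 218 − 3·119 = -139
  S = -7
  D = 254 − 5·119 − (-7) = -334
D: -559 − (-334) = -225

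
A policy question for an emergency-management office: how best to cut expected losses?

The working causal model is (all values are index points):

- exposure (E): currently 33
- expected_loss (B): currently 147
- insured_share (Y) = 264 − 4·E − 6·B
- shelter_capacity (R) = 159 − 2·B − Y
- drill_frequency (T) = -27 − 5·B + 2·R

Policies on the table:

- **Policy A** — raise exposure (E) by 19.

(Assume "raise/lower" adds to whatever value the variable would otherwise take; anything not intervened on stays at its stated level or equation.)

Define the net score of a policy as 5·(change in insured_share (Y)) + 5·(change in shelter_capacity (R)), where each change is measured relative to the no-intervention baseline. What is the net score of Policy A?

0

Baseline:
  E = 33
  B = 147
  Y = 264 − 4·33 − 6·147 = -750
  R = 159 − 2·147 − (-750) = 615
Policy A (E + 19):
  E = 33 + 19 = 52
  B = 147
  Y = 264 − 4·52 − 6·147 = -826
  R = 159 − 2·147 − (-826) = 691
ΔY = -826 − (-750) = -76; ΔR = 691 − 615 = 76
Score = 5·(-76) + 5·76 = 0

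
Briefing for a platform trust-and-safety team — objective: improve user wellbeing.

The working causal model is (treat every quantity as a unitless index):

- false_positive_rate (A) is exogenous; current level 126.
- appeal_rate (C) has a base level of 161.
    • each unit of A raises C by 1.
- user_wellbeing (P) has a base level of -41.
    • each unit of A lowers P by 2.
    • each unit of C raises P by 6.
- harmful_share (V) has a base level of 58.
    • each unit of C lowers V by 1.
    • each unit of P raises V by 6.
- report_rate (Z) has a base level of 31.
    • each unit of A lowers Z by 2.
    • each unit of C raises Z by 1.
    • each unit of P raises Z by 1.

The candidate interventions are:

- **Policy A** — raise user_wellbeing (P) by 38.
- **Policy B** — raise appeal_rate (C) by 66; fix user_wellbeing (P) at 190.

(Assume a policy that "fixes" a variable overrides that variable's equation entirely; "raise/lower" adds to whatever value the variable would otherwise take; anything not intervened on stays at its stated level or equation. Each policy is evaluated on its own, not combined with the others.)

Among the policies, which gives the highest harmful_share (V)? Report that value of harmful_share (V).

8573

Policy A (P + 38):
  A = 126
  C = 161 + 126 = 287
  P = -41 − 2·126 + 6·287 (+38 from intervention) = 1467
  V = 58 − 287 + 6·1467 = 8573
Policy B (C + 66, P := 190):
  A = 126
  C = 161 + 126 (+66 from intervention) = 353
  P = 190
  V = 58 − 353 + 6·190 = 845
Comparing — Policy A: V=8573, Policy B: V=845. Highest is 8573 (Policy A).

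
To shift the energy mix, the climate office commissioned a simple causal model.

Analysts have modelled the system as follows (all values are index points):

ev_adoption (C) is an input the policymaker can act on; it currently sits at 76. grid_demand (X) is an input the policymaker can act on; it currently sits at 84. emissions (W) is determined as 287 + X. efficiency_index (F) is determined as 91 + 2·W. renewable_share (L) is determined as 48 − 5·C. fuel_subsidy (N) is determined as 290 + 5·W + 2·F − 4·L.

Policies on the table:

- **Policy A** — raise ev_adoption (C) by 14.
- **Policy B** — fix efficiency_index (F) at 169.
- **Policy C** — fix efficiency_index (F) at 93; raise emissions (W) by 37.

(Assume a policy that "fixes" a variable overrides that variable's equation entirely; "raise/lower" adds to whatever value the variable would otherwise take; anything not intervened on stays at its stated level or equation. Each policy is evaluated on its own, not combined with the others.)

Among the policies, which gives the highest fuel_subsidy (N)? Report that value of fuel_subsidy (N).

Policy A (C + 14):
  C = 76 + 14 = 90
  X = 84
  W = 287 + 84 = 371
  F = 91 + 2·371 = 833
  L = 48 − 5·90 = -402
  N = 290 + 5·371 + 2·833 − 4·(-402) = 5419
Policy B (F := 169):
  C = 76
  X = 84
  W = 287 + 84 = 371
  F = 169
  L = 48 − 5·76 = -332
  N = 290 + 5·371 + 2·169 − 4·(-332) = 3811
Policy C (F := 93, W + 37):
  C = 76
  X = 84
  W = 287 + 84 (+37 from intervention) = 408
  F = 93
  L = 48 − 5·76 = -332
  N = 290 + 5·408 + 2·93 − 4·(-332) = 3844
Comparing — Policy A: N=5419, Policy B: N=3811, Policy C: N=3844. Highest is 5419 (Policy A).

5419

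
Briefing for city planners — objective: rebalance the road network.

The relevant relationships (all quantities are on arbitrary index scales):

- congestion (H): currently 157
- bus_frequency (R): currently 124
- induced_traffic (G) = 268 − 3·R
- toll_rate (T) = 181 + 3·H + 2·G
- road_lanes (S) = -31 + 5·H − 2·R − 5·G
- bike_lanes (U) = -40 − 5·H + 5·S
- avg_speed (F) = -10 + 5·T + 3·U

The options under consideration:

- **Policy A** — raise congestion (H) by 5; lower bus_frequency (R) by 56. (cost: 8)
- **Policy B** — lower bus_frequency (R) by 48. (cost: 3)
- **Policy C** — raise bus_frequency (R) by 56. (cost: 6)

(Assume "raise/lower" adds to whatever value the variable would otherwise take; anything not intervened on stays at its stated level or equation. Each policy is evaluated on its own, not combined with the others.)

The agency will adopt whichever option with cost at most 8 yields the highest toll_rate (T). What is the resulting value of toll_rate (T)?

795

Policy A (H + 5, R − 56):
  H = 157 + 5 = 162
  R = 124 − 56 = 68
  G = 268 − 3·68 = 64
  T = 181 + 3·162 + 2·64 = 795
Policy B (R − 48):
  H = 157
  R = 124 − 48 = 76
  G = 268 − 3·76 = 40
  T = 181 + 3·157 + 2·40 = 732
Policy C (R + 56):
  H = 157
  R = 124 + 56 = 180
  G = 268 − 3·180 = -272
  T = 181 + 3·157 + 2·(-272) = 108
Comparing — Policy A: T=795, Policy B: T=732, Policy C: T=108. Highest is 795 (Policy A).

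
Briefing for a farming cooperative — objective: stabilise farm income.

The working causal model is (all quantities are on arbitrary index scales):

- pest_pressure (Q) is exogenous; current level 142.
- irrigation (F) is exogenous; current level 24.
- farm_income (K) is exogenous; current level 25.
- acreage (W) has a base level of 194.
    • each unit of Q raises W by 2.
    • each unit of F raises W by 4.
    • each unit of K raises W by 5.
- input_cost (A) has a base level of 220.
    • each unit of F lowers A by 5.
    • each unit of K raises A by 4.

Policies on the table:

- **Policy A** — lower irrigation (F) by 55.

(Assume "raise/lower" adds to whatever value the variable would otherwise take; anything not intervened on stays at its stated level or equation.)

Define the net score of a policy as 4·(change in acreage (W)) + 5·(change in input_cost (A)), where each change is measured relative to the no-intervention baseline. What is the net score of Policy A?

495

Baseline:
  Q = 142
  F = 24
  K = 25
  W = 194 + 2·142 + 4·24 + 5·25 = 699
  A = 220 − 5·24 + 4·25 = 200
Policy A (F − 55):
  Q = 142
  F = 24 − 55 = -31
  K = 25
  W = 194 + 2·142 + 4·(-31) + 5·25 = 479
  A = 220 − 5·(-31) + 4·25 = 475
ΔW = 479 − 699 = -220; ΔA = 475 − 200 = 275
Score = 4·(-220) + 5·275 = 495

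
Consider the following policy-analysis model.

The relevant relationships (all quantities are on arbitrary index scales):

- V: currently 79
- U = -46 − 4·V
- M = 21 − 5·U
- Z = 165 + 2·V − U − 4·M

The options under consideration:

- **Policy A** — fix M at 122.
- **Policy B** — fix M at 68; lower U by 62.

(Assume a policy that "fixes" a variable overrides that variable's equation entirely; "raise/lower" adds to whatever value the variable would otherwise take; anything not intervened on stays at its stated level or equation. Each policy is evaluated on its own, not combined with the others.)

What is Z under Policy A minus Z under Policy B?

Policy A (M := 122):
  V = 79
  U = -46 − 4·79 = -362
  M = 122
  Z = 165 + 2·79 − (-362) − 4·122 = 197
Policy B (M := 68, U − 62):
  V = 79
  U = -46 − 4·79 (−62 from intervention) = -424
  M = 68
  Z = 165 + 2·79 − (-424) − 4·68 = 475
Z: 197 − 475 = -278

-278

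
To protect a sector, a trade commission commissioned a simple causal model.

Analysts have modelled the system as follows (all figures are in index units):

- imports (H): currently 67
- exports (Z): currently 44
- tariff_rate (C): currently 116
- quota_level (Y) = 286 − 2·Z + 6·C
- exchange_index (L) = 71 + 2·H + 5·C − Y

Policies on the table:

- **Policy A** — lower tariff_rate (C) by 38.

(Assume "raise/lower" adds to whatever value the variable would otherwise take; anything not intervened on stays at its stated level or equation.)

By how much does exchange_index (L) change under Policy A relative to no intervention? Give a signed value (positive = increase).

Baseline:
  H = 67
  Z = 44
  C = 116
  Y = 286 − 2·44 + 6·116 = 894
  L = 71 + 2·67 + 5·116 − 894 = -109
Policy A (C − 38):
  H = 67
  Z = 44
  C = 116 − 38 = 78
  Y = 286 − 2·44 + 6·78 = 666
  L = 71 + 2·67 + 5·78 − 666 = -71
Change in L: -71 − (-109) = 38

38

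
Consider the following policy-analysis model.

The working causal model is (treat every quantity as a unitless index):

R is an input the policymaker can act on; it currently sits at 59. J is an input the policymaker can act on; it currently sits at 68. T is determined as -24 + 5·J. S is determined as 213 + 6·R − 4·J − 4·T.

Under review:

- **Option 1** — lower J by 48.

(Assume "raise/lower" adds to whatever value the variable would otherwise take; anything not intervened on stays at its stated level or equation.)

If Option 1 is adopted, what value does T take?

76

Option 1 (J − 48):
  J = 68 − 48 = 20
  T = -24 + 5·20 = 76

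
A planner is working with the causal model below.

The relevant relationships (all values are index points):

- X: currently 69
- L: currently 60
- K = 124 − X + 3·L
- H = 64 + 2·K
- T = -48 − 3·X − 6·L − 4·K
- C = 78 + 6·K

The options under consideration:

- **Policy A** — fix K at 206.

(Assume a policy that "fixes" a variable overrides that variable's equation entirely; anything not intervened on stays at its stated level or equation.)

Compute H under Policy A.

476

Policy A (K := 206):
  X = 69
  L = 60
  K = 206
  H = 64 + 2·206 = 476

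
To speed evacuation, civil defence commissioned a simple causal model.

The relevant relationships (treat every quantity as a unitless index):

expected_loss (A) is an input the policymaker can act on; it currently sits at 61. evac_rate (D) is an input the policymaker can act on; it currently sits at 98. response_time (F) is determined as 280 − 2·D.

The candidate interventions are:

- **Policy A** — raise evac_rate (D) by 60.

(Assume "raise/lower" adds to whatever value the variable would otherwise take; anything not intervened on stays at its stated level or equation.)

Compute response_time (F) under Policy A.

Policy A (D + 60):
  D = 98 + 60 = 158
  F = 280 − 2·158 = -36

-36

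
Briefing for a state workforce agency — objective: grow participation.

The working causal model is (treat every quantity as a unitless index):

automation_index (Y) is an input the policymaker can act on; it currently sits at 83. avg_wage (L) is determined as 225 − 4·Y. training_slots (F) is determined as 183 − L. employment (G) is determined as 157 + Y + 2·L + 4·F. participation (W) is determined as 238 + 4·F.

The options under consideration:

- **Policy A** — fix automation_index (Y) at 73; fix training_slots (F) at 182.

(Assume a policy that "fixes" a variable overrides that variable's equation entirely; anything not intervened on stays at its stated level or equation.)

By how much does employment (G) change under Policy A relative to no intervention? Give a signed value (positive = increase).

-362

Baseline:
  Y = 83
  L = 225 − 4·83 = -107
  F = 183 − (-107) = 290
  G = 157 + 83 + 2·(-107) + 4·290 = 1186
Policy A (Y := 73, F := 182):
  Y = 73
  L = 225 − 4·73 = -67
  F = 182
  G = 157 + 73 + 2·(-67) + 4·182 = 824
Change in G: 824 − 1186 = -362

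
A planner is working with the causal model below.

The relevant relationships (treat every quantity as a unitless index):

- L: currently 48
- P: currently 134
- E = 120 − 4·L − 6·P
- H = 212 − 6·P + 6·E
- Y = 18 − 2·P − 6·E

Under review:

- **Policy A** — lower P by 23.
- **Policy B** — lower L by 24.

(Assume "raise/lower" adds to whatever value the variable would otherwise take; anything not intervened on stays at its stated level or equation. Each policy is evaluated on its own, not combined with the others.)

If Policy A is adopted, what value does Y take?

Policy A (P − 23):
  L = 48
  P = 134 − 23 = 111
  E = 120 − 4·48 − 6·111 = -738
  Y = 18 − 2·111 − 6·(-738) = 4224

4224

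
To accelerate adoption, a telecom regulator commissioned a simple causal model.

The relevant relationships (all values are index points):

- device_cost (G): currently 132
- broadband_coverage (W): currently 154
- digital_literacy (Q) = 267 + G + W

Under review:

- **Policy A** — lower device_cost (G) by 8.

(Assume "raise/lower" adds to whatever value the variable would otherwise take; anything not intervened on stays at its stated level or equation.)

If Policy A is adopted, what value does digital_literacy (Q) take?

545

Policy A (G − 8):
  G = 132 − 8 = 124
  W = 154
  Q = 267 + 124 + 154 = 545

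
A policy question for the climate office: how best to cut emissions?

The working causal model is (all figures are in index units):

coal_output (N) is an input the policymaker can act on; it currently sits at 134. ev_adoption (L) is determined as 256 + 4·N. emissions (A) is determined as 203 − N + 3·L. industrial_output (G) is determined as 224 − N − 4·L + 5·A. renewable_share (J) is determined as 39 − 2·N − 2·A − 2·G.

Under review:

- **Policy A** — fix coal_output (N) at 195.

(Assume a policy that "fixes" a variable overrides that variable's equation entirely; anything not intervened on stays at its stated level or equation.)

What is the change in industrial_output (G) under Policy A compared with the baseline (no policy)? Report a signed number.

Baseline:
  N = 134
  L = 256 + 4·134 = 792
  A = 203 − 134 + 3·792 = 2445
  G = 224 − 134 − 4·792 + 5·2445 = 9147
Policy A (N := 195):
  N = 195
  L = 256 + 4·195 = 1036
  A = 203 − 195 + 3·1036 = 3116
  G = 224 − 195 − 4·1036 + 5·3116 = 11465
Change in G: 11465 − 9147 = 2318

2318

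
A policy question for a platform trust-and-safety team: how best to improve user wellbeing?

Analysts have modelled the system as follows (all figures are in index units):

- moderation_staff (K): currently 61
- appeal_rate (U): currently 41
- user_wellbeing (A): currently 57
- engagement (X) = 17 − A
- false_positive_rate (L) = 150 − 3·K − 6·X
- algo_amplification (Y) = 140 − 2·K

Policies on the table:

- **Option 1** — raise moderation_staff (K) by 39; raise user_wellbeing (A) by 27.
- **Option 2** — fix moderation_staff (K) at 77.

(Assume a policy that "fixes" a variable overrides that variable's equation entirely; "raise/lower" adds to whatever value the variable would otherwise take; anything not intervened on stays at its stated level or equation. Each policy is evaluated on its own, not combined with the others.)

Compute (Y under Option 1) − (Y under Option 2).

-46

Option 1 (K + 39, A + 27):
  K = 61 + 39 = 100
  Y = 140 − 2·100 = -60
Option 2 (K := 77):
  K = 77
  Y = 140 − 2·77 = -14
Y: -60 − (-14) = -46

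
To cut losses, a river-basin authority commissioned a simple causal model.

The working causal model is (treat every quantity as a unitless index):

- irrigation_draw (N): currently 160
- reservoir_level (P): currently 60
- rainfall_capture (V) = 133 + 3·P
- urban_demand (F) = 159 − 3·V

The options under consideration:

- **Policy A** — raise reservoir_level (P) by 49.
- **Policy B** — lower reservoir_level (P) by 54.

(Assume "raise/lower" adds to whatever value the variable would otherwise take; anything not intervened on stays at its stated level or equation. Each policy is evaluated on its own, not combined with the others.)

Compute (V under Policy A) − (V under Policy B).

Policy A (P + 49):
  P = 60 + 49 = 109
  V = 133 + 3·109 = 460
Policy B (P − 54):
  P = 60 − 54 = 6
  V = 133 + 3·6 = 151
V: 460 − 151 = 309

309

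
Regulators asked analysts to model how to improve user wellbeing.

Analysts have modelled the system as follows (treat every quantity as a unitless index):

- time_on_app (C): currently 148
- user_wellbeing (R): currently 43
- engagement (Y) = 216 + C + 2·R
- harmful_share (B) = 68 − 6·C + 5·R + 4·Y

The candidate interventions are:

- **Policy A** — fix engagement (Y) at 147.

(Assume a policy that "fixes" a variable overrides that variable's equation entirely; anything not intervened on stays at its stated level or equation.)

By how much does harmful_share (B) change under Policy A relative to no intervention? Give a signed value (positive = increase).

-1212

Baseline:
  C = 148
  R = 43
  Y = 216 + 148 + 2·43 = 450
  B = 68 − 6·148 + 5·43 + 4·450 = 1195
Policy A (Y := 147):
  C = 148
  R = 43
  Y = 147
  B = 68 − 6·148 + 5·43 + 4·147 = -17
Change in B: -17 − 1195 = -1212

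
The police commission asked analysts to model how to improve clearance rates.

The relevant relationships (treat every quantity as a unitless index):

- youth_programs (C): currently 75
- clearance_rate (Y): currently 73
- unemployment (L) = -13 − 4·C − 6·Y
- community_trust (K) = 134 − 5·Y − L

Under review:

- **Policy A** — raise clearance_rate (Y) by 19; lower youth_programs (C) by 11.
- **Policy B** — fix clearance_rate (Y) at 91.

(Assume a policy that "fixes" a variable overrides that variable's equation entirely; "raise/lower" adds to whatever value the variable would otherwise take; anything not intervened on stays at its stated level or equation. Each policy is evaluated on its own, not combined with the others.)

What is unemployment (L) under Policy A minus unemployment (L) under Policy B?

38

Policy A (Y + 19, C − 11):
  C = 75 − 11 = 64
  Y = 73 + 19 = 92
  L = -13 − 4·64 − 6·92 = -821
Policy B (Y := 91):
  C = 75
  Y = 91
  L = -13 − 4·75 − 6·91 = -859
L: -821 − (-859) = 38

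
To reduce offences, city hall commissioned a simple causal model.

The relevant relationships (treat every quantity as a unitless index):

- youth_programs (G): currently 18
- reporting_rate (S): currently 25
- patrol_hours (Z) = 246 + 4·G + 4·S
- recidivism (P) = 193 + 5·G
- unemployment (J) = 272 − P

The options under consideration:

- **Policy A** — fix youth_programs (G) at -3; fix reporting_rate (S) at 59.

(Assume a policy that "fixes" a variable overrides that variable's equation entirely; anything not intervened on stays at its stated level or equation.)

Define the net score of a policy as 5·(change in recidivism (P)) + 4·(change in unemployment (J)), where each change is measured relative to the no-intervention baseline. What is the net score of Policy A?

-105

Baseline:
  G = 18
  P = 193 + 5·18 = 283
  J = 272 − 283 = -11
Policy A (G := -3, S := 59):
  G = -3
  P = 193 + 5·(-3) = 178
  J = 272 − 178 = 94
ΔP = 178 − 283 = -105; ΔJ = 94 − (-11) = 105
Score = 5·(-105) + 4·105 = -105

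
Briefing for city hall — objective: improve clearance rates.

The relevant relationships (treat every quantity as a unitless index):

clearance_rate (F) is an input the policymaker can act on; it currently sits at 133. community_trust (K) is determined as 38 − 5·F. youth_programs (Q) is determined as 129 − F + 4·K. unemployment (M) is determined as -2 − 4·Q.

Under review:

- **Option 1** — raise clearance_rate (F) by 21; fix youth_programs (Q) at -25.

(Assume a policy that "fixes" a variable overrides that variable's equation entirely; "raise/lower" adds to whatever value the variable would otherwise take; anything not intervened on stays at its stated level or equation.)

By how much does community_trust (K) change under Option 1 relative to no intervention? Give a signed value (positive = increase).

Baseline:
  F = 133
  K = 38 − 5·133 = -627
Option 1 (F + 21, Q := -25):
  F = 133 + 21 = 154
  K = 38 − 5·154 = -732
Change in K: -732 − (-627) = -105

-105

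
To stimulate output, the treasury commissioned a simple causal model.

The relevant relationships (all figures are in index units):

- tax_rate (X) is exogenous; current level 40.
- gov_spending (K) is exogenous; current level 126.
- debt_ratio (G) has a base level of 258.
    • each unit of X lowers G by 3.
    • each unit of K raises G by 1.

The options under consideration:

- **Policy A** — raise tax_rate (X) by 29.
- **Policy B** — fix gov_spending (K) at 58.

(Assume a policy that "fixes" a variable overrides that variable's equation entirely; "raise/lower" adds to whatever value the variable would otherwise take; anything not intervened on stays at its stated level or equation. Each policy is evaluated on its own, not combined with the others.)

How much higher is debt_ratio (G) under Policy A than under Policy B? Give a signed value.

-19

Policy A (X + 29):
  X = 40 + 29 = 69
  K = 126
  G = 258 − 3·69 + 126 = 177
Policy B (K := 58):
  X = 40
  K = 58
  G = 258 − 3·40 + 58 = 196
G: 177 − 196 = -19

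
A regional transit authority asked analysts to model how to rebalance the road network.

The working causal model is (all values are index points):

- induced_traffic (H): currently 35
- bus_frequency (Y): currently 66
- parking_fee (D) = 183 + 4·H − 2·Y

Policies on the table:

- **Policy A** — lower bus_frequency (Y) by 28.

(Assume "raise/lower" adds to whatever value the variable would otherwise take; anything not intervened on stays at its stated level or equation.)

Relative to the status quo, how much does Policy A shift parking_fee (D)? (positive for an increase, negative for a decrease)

56

Baseline:
  H = 35
  Y = 66
  D = 183 + 4·35 − 2·66 = 191
Policy A (Y − 28):
  H = 35
  Y = 66 − 28 = 38
  D = 183 + 4·35 − 2·38 = 247
Change in D: 247 − 191 = 56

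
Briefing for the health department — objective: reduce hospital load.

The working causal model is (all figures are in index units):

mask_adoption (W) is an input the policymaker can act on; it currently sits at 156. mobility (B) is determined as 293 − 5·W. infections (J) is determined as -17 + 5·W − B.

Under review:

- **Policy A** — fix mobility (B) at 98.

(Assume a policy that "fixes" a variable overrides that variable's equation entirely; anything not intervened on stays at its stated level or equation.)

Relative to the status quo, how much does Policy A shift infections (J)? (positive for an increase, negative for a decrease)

Baseline:
  W = 156
  B = 293 − 5·156 = -487
  J = -17 + 5·156 − (-487) = 1250
Policy A (B := 98):
  W = 156
  B = 98
  J = -17 + 5·156 − 98 = 665
Change in J: 665 − 1250 = -585

-585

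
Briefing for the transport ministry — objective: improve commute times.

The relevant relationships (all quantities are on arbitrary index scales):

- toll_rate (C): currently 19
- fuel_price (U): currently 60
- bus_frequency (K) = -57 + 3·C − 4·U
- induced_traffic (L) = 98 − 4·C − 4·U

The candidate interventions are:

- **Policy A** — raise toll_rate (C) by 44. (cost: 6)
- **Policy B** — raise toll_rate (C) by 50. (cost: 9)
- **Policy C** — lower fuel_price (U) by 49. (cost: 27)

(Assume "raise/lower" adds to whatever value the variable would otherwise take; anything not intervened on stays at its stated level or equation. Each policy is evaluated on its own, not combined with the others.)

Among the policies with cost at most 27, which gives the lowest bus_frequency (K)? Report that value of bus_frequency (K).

-108

Policy A (C + 44):
  C = 19 + 44 = 63
  U = 60
  K = -57 + 3·63 − 4·60 = -108
Policy B (C + 50):
  C = 19 + 50 = 69
  U = 60
  K = -57 + 3·69 − 4·60 = -90
Policy C (U − 49):
  C = 19
  U = 60 − 49 = 11
  K = -57 + 3·19 − 4·11 = -44
Comparing — Policy A: K=-108, Policy B: K=-90, Policy C: K=-44. Lowest is -108 (Policy A).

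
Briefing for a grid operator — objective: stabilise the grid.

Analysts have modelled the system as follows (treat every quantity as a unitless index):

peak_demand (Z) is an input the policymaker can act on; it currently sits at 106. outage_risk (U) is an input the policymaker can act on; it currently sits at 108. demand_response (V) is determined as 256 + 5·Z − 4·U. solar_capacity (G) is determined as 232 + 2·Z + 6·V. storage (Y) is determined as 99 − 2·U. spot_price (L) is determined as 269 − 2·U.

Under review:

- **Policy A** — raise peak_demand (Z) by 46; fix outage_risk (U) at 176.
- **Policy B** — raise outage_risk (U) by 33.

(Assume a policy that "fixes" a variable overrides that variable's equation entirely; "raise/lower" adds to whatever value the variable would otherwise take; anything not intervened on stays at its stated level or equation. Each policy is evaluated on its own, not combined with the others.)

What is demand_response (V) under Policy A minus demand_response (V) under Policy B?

Policy A (Z + 46, U := 176):
  Z = 106 + 46 = 152
  U = 176
  V = 256 + 5·152 − 4·176 = 312
Policy B (U + 33):
  Z = 106
  U = 108 + 33 = 141
  V = 256 + 5·106 − 4·141 = 222
V: 312 − 222 = 90

90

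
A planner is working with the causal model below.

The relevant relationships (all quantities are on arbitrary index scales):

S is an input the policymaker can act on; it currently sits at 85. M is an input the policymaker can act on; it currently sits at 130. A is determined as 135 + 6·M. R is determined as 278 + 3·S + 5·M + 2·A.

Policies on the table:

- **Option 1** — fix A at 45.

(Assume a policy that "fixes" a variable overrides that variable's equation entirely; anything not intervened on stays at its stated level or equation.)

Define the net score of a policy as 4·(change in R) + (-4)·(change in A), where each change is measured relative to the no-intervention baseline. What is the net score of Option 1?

Baseline:
  S = 85
  M = 130
  A = 135 + 6·130 = 915
  R = 278 + 3·85 + 5·130 + 2·915 = 3013
Option 1 (A := 45):
  S = 85
  M = 130
  A = 45
  R = 278 + 3·85 + 5·130 + 2·45 = 1273
ΔR = 1273 − 3013 = -1740; ΔA = 45 − 915 = -870
Score = 4·(-1740) + (-4)·(-870) = -3480

-3480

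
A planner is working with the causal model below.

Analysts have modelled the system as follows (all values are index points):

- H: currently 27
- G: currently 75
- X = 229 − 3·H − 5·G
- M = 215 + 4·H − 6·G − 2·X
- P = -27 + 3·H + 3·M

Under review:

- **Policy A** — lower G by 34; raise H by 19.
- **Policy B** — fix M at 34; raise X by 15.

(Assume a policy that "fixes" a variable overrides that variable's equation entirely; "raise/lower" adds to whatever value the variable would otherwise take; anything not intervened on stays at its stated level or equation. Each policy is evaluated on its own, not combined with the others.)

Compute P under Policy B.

Policy B (M := 34, X + 15):
  H = 27
  G = 75
  X = 229 − 3·27 − 5·75 (+15 from intervention) = -212
  M = 34
  P = -27 + 3·27 + 3·34 = 156

156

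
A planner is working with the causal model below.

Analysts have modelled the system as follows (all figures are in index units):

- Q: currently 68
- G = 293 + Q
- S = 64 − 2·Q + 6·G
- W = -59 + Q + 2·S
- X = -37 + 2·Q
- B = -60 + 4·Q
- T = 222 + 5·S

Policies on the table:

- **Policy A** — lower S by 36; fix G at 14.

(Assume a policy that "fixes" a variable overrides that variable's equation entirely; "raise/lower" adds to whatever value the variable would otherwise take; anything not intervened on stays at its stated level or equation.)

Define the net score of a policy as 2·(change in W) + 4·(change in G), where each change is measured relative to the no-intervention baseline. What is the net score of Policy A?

-9860

Baseline:
  Q = 68
  G = 293 + 68 = 361
  S = 64 − 2·68 + 6·361 = 2094
  W = -59 + 68 + 2·2094 = 4197
Policy A (S − 36, G := 14):
  Q = 68
  G = 14
  S = 64 − 2·68 + 6·14 (−36 from intervention) = -24
  W = -59 + 68 + 2·(-24) = -39
ΔW = -39 − 4197 = -4236; ΔG = 14 − 361 = -347
Score = 2·(-4236) + 4·(-347) = -9860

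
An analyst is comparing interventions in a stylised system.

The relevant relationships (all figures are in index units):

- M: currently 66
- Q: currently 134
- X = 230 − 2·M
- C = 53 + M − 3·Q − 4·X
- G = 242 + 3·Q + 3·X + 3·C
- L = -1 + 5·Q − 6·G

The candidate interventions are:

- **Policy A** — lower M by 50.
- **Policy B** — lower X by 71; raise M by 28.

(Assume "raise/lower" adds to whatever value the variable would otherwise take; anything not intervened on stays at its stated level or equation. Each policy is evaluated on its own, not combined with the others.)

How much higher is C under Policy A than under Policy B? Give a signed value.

-986

Policy A (M − 50):
  M = 66 − 50 = 16
  Q = 134
  X = 230 − 2·16 = 198
  C = 53 + 16 − 3·134 − 4·198 = -1125
Policy B (X − 71, M + 28):
  M = 66 + 28 = 94
  Q = 134
  X = 230 − 2·94 (−71 from intervention) = -29
  C = 53 + 94 − 3·134 − 4·(-29) = -139
C: -1125 − (-139) = -986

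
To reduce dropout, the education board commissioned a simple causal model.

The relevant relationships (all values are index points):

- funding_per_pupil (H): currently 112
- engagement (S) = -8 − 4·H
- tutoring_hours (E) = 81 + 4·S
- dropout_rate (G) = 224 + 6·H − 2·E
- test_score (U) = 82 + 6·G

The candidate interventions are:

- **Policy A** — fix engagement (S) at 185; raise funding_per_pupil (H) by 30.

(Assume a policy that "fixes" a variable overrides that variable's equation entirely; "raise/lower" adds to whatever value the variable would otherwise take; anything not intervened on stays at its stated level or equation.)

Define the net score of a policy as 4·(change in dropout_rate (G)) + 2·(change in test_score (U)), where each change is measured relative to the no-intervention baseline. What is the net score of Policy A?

Baseline:
  H = 112
  S = -8 − 4·112 = -456
  E = 81 + 4·(-456) = -1743
  G = 224 + 6·112 − 2·(-1743) = 4382
  U = 82 + 6·4382 = 26374
Policy A (S := 185, H + 30):
  H = 112 + 30 = 142
  S = 185
  E = 81 + 4·185 = 821
  G = 224 + 6·142 − 2·821 = -566
  U = 82 + 6·(-566) = -3314
ΔG = -566 − 4382 = -4948; ΔU = -3314 − 26374 = -29688
Score = 4·(-4948) + 2·(-29688) = -79168

-79168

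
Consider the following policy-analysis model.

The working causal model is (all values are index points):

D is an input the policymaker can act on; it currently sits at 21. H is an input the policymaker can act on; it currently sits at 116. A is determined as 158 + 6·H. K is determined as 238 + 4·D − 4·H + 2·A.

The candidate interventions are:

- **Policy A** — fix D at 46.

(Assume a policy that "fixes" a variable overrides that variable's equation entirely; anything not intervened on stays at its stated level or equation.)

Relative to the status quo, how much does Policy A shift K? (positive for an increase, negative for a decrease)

100

Baseline:
  D = 21
  H = 116
  A = 158 + 6·116 = 854
  K = 238 + 4·21 − 4·116 + 2·854 = 1566
Policy A (D := 46):
  D = 46
  H = 116
  A = 158 + 6·116 = 854
  K = 238 + 4·46 − 4·116 + 2·854 = 1666
Change in K: 1666 − 1566 = 100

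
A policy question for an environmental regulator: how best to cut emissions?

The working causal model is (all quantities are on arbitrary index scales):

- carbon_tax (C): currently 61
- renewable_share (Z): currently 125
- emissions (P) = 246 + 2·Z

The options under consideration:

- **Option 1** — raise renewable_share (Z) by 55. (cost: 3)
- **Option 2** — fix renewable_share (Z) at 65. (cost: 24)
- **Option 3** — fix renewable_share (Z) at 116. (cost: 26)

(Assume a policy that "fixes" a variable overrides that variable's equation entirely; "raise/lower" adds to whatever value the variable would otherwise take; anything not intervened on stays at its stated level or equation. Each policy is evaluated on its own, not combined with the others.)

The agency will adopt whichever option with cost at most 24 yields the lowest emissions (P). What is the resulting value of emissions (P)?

Option 1 (Z + 55):
  Z = 125 + 55 = 180
  P = 246 + 2·180 = 606
Option 2 (Z := 65):
  Z = 65
  P = 246 + 2·65 = 376
Comparing — Option 1: P=606, Option 2: P=376. Lowest is 376 (Option 2).

376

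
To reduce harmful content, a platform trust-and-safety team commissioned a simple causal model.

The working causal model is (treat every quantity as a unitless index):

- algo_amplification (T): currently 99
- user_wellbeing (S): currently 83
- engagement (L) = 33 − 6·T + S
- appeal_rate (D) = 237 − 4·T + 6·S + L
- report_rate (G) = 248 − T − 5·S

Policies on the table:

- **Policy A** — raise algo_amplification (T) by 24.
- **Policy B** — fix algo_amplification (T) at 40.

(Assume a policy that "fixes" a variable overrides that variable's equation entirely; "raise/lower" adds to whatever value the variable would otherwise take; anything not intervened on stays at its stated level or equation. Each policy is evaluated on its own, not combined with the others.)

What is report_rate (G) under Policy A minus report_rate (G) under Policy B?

-83

Policy A (T + 24):
  T = 99 + 24 = 123
  S = 83
  G = 248 − 123 − 5·83 = -290
Policy B (T := 40):
  T = 40
  S = 83
  G = 248 − 40 − 5·83 = -207
G: -290 − (-207) = -83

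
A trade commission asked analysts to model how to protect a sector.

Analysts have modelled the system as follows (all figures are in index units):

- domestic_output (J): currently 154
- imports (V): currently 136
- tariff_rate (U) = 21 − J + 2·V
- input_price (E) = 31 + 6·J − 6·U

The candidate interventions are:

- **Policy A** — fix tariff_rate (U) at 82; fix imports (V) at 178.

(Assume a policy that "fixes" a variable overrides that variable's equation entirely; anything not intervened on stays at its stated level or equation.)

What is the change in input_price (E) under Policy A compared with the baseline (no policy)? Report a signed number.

342

Baseline:
  J = 154
  V = 136
  U = 21 − 154 + 2·136 = 139
  E = 31 + 6·154 − 6·139 = 121
Policy A (U := 82, V := 178):
  J = 154
  V = 178
  U = 82
  E = 31 + 6·154 − 6·82 = 463
Change in E: 463 − 121 = 342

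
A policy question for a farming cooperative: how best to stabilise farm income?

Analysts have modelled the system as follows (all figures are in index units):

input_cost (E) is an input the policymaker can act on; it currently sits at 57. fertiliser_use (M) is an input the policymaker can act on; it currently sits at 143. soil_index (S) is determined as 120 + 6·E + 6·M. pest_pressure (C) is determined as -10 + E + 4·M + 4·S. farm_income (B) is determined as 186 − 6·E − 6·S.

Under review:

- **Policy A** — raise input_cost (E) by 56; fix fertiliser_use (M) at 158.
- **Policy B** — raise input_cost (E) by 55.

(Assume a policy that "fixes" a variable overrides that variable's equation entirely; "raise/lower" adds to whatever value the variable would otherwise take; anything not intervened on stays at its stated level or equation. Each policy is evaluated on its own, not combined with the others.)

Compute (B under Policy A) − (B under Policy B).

-582

Policy A (E + 56, M := 158):
  E = 57 + 56 = 113
  M = 158
  S = 120 + 6·113 + 6·158 = 1746
  B = 186 − 6·113 − 6·1746 = -10968
Policy B (E + 55):
  E = 57 + 55 = 112
  M = 143
  S = 120 + 6·112 + 6·143 = 1650
  B = 186 − 6·112 − 6·1650 = -10386
B: -10968 − (-10386) = -582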